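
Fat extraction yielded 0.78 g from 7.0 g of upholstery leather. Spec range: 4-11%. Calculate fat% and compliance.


Fat% = 0.78 / 7.0 x 100 = 11.1%
Spec range: 4-11%
Compliant: No


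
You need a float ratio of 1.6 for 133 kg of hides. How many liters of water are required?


212.8 L

Water = hide weight x target ratio
Water = 133 x 1.6 = 212.8 L


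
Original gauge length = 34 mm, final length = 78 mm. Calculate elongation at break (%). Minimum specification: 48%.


Extension = 78 - 34 = 44 mm
Elongation = 44 / 34 x 100 = 129.4%
Minimum required: 48%
Meets specification: Yes


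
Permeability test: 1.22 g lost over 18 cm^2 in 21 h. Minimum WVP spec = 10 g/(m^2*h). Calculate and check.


WVP = 1.22 / (18 x 21) x 10000 = 32.28 g/(m^2*h)
Minimum: 10 g/(m^2*h)
Meets spec: Yes


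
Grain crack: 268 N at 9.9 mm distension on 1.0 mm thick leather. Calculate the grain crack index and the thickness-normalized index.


Crack index = 27.1 N/mm
Normalized index = 27.1 N/mm per mm

Crack index = 268 / 9.9 = 27.1 N/mm
Normalized = 27.1 / 1.0 = 27.1 N/mm per mm


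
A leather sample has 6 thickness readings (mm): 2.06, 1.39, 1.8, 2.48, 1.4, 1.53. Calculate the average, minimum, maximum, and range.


Sum = 10.66
Average = 10.66 / 6 = 1.78 mm
Minimum = 1.39 mm
Maximum = 2.48 mm
Range = 2.48 - 1.39 = 1.09 mm


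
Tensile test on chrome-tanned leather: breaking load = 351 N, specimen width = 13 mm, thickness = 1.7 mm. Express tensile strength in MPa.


Cross-section = 13 x 1.7 = 22.1 mm^2
TS = 351 / 22.1 = 15.88 MPa
(1 N/mm^2 = 1 MPa)


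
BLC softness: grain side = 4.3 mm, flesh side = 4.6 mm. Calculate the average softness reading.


Average = (4.3 + 4.6) / 2
Average = 4.45 mm


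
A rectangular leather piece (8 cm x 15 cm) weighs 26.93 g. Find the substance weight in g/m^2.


Area = 8 x 15 = 120 cm^2
SW = 26.93 / 120 x 10000 = 2244.2 g/m^2


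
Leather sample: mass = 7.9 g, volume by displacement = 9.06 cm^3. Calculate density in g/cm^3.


Density = mass / volume
Density = 7.9 / 9.06 = 0.872 g/cm^3


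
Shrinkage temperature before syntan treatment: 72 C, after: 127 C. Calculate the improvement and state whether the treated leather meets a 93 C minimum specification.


Improvement = 55 C
Meets 93 C spec: Yes

Improvement = 127 - 72 = 55 C
Spec check: 127 C >= 93 C? Yes


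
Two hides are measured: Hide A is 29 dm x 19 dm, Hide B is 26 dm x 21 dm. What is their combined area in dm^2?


Hide A area = 29 x 19 = 551 dm^2
Hide B area = 26 x 21 = 546 dm^2
Total = 551 + 546 = 1097 dm^2


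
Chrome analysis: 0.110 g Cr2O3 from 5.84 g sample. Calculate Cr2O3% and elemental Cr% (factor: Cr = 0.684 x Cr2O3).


Cr2O3 = 1.88%
Cr = 1.29%

Cr2O3% = 0.110 / 5.84 x 100 = 1.88%
Cr% = 1.88 x 0.684 = 1.29%


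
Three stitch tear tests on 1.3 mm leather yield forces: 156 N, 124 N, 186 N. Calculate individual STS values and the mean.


STS1 = 120.0 N/mm
STS2 = 95.4 N/mm
STS3 = 143.1 N/mm
Mean = 119.5 N/mm

STS1 = 156 / 1.3 = 120.0 N/mm
STS2 = 124 / 1.3 = 95.4 N/mm
STS3 = 186 / 1.3 = 143.1 N/mm
Mean = (120.0 + 95.4 + 143.1) / 3 = 119.5 N/mm


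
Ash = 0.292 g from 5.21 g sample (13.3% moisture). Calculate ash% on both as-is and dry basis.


As-is ash% = 0.292 / 5.21 x 100 = 5.60%
Dry mass = 5.21 x (100 - 13.3) / 100 = 4.51707 g
Dry-basis ash% = 0.292 / 4.51707 x 100 = 6.46%


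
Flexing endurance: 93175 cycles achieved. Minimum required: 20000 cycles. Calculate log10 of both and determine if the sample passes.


log10(93175) = 4.97
log10(20000) = 4.30
Passes: Yes


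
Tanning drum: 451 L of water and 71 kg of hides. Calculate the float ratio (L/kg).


Float ratio = water / hide weight
Ratio = 451 / 71 = 6.4


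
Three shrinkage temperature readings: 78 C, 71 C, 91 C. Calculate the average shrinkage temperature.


80.0 C

Average = (78 + 71 + 91) / 3
Average = 240 / 3 = 80.0 C


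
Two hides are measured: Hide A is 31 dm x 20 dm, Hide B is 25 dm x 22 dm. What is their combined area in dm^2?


Hide A area = 31 x 20 = 620 dm^2
Hide B area = 25 x 22 = 550 dm^2
Total = 620 + 550 = 1170 dm^2


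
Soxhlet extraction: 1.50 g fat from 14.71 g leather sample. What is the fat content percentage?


10.2%

Fat content = 1.50 / 14.71 x 100
Fat = 10.2%


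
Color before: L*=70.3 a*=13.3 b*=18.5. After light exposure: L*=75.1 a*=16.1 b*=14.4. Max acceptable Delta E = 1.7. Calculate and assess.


Delta E = 6.91
Passes: No


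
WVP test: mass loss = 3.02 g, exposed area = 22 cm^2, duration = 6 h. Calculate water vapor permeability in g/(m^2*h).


WVP = mass_loss / (area x time) x 10000
WVP = 3.02 / (22 x 6) x 10000
WVP = 3.02 / 132 x 10000 = 228.79 g/(m^2*h)


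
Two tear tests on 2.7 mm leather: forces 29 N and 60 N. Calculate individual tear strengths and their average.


Tear 1 = 10.7 N/mm
Tear 2 = 22.2 N/mm
Average = 16.5 N/mm

Tear 1 = 29 / 2.7 = 10.7 N/mm
Tear 2 = 60 / 2.7 = 22.2 N/mm
Average = (10.7 + 22.2) / 2 = 16.5 N/mm


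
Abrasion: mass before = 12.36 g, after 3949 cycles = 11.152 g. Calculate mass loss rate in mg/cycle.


0.306 mg/cycle

Mass loss = 12.36 - 11.152 = 1.208 g
Rate = 1.208 / 3949 x 1000 = 0.306 mg/cycle


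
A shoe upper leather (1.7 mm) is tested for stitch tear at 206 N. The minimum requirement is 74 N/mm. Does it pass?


STS = 206 / 1.7 = 121.2 N/mm
Minimum required: 74 N/mm
Passes: Yes


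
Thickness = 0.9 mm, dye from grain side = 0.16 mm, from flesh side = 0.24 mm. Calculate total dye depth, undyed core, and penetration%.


Total dyed = 0.16 + 0.24 = 0.40 mm
Undyed core = 0.9 - 0.40 = 0.50 mm
Penetration = 0.40 / 0.9 x 100 = 44.4%


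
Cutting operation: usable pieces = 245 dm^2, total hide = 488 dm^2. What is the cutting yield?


50.2%

Yield = usable / total x 100
Yield = 245 / 488 x 100 = 50.2%


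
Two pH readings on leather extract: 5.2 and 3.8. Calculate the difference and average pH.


Difference = 1.4
Average pH = 4.50

Difference = |5.2 - 3.8| = 1.4
Average = (5.2 + 3.8) / 2 = 4.50


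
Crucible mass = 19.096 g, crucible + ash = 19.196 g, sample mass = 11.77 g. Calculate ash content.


Ash mass = 0.100 g
Ash content = 0.85%


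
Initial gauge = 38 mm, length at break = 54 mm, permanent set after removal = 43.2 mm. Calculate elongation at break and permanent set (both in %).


Elongation at break = (54 - 38) / 38 x 100 = 42.1%
Permanent set = (43.2 - 38) / 38 x 100 = 13.7%


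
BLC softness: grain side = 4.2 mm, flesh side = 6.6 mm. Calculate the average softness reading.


Average = (4.2 + 6.6) / 2
Average = 5.40 mm


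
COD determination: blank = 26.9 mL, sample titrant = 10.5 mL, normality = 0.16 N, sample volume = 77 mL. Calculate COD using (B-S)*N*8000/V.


COD = (26.9 - 10.5) x 0.16 x 8000 / 77
COD = 16.4 x 0.16 x 8000 / 77
COD = 272.6 mg/L


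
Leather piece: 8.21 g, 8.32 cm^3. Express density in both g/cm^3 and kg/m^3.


Density = 8.21 / 8.32 = 0.987 g/cm^3
Convert: 0.987 x 1000 = 987 kg/m^3


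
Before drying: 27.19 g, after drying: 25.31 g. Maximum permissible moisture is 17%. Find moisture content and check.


MC = (27.19 - 25.31) / 27.19 x 100 = 6.9%
Maximum: 17%
Acceptable: Yes


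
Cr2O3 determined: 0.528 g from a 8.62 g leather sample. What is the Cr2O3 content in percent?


Cr2O3% = 0.528 / 8.62 x 100
Cr2O3% = 6.13%


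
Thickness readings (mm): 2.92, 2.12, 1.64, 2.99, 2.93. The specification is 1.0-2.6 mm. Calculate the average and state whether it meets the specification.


Average = 2.52 mm
Within specification: Yes

Sum = 12.60
Average = 12.60 / 5 = 2.52 mm
Specification range: 1.0 to 2.6 mm
Within spec: Yes


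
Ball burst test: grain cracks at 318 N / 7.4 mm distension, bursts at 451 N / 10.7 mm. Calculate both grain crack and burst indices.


Crack index = 318 / 7.4 = 43.0 N/mm
Burst index = 451 / 10.7 = 42.1 N/mm


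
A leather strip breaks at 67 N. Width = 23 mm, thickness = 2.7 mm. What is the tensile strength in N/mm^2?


1.08 N/mm^2

Cross-sectional area = 23 x 2.7 = 62.1 mm^2
Tensile strength = 67 / 62.1 = 1.08 N/mm^2


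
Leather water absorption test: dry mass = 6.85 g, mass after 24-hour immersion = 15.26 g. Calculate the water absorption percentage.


122.8%

Water absorbed = 15.26 - 6.85 = 8.41 g
WA% = 8.41 / 6.85 x 100 = 122.8%


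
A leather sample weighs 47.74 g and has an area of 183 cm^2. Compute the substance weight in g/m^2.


2608.7 g/m^2

Substance weight = mass / area x 10000
SW = 47.74 / 183 x 10000
SW = 2608.7 g/m^2


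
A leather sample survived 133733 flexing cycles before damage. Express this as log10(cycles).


log10(133733) = 5.13


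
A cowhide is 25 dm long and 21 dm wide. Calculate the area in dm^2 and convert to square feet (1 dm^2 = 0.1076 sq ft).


525 dm^2
56.49 sq ft

Area = 25 x 21 = 525 dm^2
Conversion: 525 x 0.1076 = 56.49 sq ft


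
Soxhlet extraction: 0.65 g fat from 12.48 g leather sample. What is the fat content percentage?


5.2%

Fat content = 0.65 / 12.48 x 100
Fat = 5.2%


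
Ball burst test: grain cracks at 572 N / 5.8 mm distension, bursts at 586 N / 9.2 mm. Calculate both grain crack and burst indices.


Crack index = 98.6 N/mm
Burst index = 63.7 N/mm


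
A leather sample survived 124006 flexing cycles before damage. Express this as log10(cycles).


5.09

log10(124006) = 5.09


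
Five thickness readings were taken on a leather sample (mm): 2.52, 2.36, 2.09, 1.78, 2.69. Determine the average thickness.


2.29 mm


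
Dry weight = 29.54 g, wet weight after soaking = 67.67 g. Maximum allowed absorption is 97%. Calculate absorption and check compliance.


WA = (67.67 - 29.54) / 29.54 x 100 = 129.1%
Maximum allowed: 97%
Compliant: No


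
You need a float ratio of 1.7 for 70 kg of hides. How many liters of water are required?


Water = hide weight x target ratio
Water = 70 x 1.7 = 119.0 L


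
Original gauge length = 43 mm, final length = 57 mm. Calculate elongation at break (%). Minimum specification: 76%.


Elongation = 32.6%
Meets spec: No


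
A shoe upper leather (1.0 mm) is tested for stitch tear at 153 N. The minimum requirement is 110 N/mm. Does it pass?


STS = 153 / 1.0 = 153.0 N/mm
Minimum required: 110 N/mm
Passes: Yes


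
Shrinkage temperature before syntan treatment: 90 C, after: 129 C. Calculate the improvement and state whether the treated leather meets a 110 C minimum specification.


Improvement = 129 - 90 = 39 C
Spec check: 129 C >= 110 C? Yes


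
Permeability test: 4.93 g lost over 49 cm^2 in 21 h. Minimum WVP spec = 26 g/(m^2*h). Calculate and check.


WVP = 47.91 g/(m^2*h)
Meets specification: Yes

WVP = 4.93 / (49 x 21) x 10000 = 47.91 g/(m^2*h)
Minimum: 26 g/(m^2*h)
Meets spec: Yes


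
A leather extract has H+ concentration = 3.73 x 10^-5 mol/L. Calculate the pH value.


pH = -log10[H+]
pH = -log10(3.73 x 10^-5) = 4.43


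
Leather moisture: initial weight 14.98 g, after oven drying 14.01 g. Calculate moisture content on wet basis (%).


6.5%

Moisture = 14.98 - 14.01 = 0.97 g
MC = 0.97 / 14.98 x 100 = 6.5%


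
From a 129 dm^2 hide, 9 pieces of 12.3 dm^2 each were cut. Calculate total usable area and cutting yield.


Usable area = 110.7 dm^2
Yield = 85.8%

Total usable = 9 x 12.3 = 110.7 dm^2
Yield = 110.7 / 129 x 100 = 85.8%


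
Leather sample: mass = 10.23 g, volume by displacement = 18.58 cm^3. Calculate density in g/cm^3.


0.551 g/cm^3

Density = mass / volume
Density = 10.23 / 18.58 = 0.551 g/cm^3


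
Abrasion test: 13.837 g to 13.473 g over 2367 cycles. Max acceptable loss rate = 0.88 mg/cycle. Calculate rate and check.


Rate = 0.154 mg/cycle
Passes: Yes


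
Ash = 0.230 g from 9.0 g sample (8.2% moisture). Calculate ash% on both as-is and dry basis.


As-is ash = 2.56%
Dry-basis ash = 2.78%


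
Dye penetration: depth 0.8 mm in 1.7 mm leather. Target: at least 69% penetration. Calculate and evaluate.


Penetration = 47.1%
Meets target: No


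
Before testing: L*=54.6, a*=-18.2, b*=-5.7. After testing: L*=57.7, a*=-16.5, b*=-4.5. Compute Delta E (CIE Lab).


Delta E = 3.73


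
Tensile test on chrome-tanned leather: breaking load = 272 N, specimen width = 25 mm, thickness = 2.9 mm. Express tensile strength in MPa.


Cross-section = 25 x 2.9 = 72.5 mm^2
TS = 272 / 72.5 = 3.75 MPa
(1 N/mm^2 = 1 MPa)


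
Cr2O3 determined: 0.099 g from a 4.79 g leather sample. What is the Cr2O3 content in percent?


Cr2O3% = 0.099 / 4.79 x 100
Cr2O3% = 2.07%


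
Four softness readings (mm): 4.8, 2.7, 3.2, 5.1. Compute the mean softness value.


Sum = 4.8 + 2.7 + 3.2 + 5.1
Mean = 15.8 / 4 = 3.95 mm


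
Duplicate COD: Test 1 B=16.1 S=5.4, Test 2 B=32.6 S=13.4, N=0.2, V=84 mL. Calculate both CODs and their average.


COD1 = 203.8 mg/L
COD2 = 365.7 mg/L
Average = 284.8 mg/L

COD1 = (16.1 - 5.4) x 0.2 x 8000 / 84 = 203.8 mg/L
COD2 = (32.6 - 13.4) x 0.2 x 8000 / 84 = 365.7 mg/L
Average = (203.8 + 365.7) / 2 = 284.8 mg/L


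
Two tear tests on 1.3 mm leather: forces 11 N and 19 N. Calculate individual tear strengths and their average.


Tear 1 = 11 / 1.3 = 8.5 N/mm
Tear 2 = 19 / 1.3 = 14.6 N/mm
Average = (8.5 + 14.6) / 2 = 11.6 N/mm


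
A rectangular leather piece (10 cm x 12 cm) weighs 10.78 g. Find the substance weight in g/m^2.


898.3 g/m^2

Area = 10 x 12 = 120 cm^2
SW = 10.78 / 120 x 10000 = 898.3 g/m^2


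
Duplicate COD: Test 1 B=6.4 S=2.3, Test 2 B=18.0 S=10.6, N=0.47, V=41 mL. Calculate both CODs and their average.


COD1 = 376.0 mg/L
COD2 = 678.6 mg/L
Average = 527.3 mg/L


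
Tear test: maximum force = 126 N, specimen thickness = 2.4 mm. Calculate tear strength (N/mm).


52.5 N/mm

Tear strength = force / thickness
Tear = 126 / 2.4 = 52.5 N/mm


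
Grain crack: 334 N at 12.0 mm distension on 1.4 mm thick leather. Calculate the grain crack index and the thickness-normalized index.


Crack index = 27.8 N/mm
Normalized index = 19.9 N/mm per mm

Crack index = 334 / 12.0 = 27.8 N/mm
Normalized = 27.8 / 1.4 = 19.9 N/mm per mm


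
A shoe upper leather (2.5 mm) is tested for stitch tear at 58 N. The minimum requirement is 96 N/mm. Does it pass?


STS = 58 / 2.5 = 23.2 N/mm
Minimum required: 96 N/mm
Passes: No


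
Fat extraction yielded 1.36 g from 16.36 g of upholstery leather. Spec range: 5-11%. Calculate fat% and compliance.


Fat% = 1.36 / 16.36 x 100 = 8.3%
Spec range: 5-11%
Compliant: Yes


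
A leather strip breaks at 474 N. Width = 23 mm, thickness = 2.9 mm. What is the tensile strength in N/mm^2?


Cross-sectional area = 23 x 2.9 = 66.7 mm^2
Tensile strength = 474 / 66.7 = 7.11 N/mm^2


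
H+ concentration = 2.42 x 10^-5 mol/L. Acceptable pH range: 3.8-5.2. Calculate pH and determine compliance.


pH = -log10(2.42 x 10^-5) = 4.62
Range: 3.8 to 5.2
Compliant: Yes


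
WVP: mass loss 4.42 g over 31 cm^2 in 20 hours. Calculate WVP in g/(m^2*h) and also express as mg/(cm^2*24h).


WVP = 71.29 g/(m^2*h)
Daily rate = 171.10 mg/(cm^2*24h)


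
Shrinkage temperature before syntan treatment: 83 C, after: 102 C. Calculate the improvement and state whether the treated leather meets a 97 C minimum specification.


Improvement = 19 C
Meets 97 C spec: Yes


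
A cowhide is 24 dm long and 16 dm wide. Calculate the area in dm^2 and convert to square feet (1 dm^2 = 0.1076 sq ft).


384 dm^2
41.32 sq ft

Area = 24 x 16 = 384 dm^2
Conversion: 384 x 0.1076 = 41.32 sq ft


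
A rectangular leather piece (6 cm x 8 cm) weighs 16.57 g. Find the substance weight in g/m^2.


Area = 6 x 8 = 48 cm^2
SW = 16.57 / 48 x 10000 = 3452.1 g/m^2


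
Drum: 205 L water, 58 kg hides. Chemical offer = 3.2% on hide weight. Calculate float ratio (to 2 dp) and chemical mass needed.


Float ratio = 205 / 58 = 3.53
Chemical = 58 x 3.2 / 100 = 1.856 kg


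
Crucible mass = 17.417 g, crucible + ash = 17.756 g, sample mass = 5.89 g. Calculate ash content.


Ash mass = 17.756 - 17.417 = 0.339 g
Ash% = 0.339 / 5.89 x 100 = 5.76%


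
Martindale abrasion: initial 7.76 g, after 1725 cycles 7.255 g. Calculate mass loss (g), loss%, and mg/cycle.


Mass loss = 0.505 g
Loss = 6.51%
Rate = 0.293 mg/cycle

Loss = 7.76 - 7.255 = 0.505 g
Loss% = 0.505 / 7.76 x 100 = 6.51%
Rate = 0.505 / 1725 x 1000 = 0.293 mg/cycle


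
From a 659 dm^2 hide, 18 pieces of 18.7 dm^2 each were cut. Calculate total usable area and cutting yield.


Usable area = 336.6 dm^2
Yield = 51.1%

Total usable = 18 x 18.7 = 336.6 dm^2
Yield = 336.6 / 659 x 100 = 51.1%


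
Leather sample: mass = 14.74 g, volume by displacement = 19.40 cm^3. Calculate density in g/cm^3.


Density = mass / volume
Density = 14.74 / 19.40 = 0.760 g/cm^3


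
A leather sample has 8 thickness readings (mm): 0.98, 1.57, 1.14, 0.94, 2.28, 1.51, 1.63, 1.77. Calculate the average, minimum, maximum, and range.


Sum = 11.82
Average = 11.82 / 8 = 1.48 mm
Minimum = 0.94 mm
Maximum = 2.28 mm
Range = 2.28 - 0.94 = 1.34 mm


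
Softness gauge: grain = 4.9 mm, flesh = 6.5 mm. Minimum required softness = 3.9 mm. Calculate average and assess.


Average = (4.9 + 6.5) / 2 = 5.70 mm
Minimum = 3.9 mm
Meets requirement: Yes


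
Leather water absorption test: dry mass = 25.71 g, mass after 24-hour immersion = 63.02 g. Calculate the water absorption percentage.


145.1%


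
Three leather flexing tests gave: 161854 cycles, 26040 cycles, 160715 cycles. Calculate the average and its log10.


Average = 116203 cycles
log10 = 5.07


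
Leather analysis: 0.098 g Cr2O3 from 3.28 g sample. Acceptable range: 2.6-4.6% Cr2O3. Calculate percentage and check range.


Cr2O3% = 0.098 / 3.28 x 100 = 2.99%
Acceptable range: 2.6 to 4.6%
Within range: Yes


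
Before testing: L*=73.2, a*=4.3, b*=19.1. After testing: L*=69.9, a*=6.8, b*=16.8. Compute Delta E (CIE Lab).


Delta E = 4.74


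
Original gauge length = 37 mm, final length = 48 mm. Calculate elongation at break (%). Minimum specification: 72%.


Elongation = 29.7%
Meets spec: No

Extension = 48 - 37 = 11 mm
Elongation = 11 / 37 x 100 = 29.7%
Minimum required: 72%
Meets specification: No


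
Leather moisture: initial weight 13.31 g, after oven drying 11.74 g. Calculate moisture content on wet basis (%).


11.8%

Moisture = 13.31 - 11.74 = 1.57 g
MC = 1.57 / 13.31 x 100 = 11.8%


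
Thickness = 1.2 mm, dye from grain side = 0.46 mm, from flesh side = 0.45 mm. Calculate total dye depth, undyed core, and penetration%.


Total dyed = 0.91 mm
Undyed core = 0.29 mm
Penetration = 75.8%

Total dyed = 0.46 + 0.45 = 0.91 mm
Undyed core = 1.2 - 0.91 = 0.29 mm
Penetration = 0.91 / 1.2 x 100 = 75.8%


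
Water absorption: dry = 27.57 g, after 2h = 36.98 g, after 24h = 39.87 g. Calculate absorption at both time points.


2h absorption = 34.1%
24h absorption = 44.6%


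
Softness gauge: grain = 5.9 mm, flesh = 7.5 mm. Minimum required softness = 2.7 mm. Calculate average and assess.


Average softness = 6.70 mm
Meets requirement: Yes

Average = (5.9 + 7.5) / 2 = 6.70 mm
Minimum = 2.7 mm
Meets requirement: Yes


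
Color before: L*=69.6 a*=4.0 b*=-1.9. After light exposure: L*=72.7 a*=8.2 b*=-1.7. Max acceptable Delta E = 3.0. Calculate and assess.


dL = 3.1, da = 4.2, db = 0.2
dE = sqrt((3.1)^2 + (4.2)^2 + (0.2)^2) = 5.22
Max = 3.0
Passes: No


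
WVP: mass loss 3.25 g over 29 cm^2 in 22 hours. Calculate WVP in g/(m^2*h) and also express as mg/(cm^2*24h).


WVP = 3.25 / (29 x 22) x 10000 = 50.94 g/(m^2*h)
Mass loss in mg = 3.25 x 1000 = 3250 mg
Per cm^2 per 24h in mg: 3250 x 24 / (29 x 22) = 78000 / 638 = 122.26 mg/(cm^2*24h)


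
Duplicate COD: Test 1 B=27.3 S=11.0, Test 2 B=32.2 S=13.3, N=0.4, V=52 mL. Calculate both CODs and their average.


COD1 = (27.3 - 11.0) x 0.4 x 8000 / 52 = 1003.1 mg/L
COD2 = (32.2 - 13.3) x 0.4 x 8000 / 52 = 1163.1 mg/L
Average = (1003.1 + 1163.1) / 2 = 1083.1 mg/L


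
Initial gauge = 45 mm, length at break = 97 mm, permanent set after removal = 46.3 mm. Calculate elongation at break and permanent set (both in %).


Elongation at break = (97 - 45) / 45 x 100 = 115.6%
Permanent set = (46.3 - 45) / 45 x 100 = 2.9%


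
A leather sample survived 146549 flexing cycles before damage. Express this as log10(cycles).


log10(146549) = 5.17


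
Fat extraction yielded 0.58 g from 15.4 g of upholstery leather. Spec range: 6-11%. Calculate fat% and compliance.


Fat content = 3.8%
Compliant: No


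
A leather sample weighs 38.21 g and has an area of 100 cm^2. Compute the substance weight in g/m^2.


3821.0 g/m^2

Substance weight = mass / area x 10000
SW = 38.21 / 100 x 10000
SW = 3821.0 g/m^2


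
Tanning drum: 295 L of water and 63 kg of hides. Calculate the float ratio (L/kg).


Float ratio = water / hide weight
Ratio = 295 / 63 = 4.7


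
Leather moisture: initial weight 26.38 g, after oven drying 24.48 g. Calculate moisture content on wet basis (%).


Moisture = 26.38 - 24.48 = 1.90 g
MC = 1.90 / 26.38 x 100 = 7.2%


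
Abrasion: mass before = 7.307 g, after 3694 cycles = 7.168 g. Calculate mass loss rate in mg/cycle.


0.038 mg/cycle

Mass loss = 7.307 - 7.168 = 0.139 g
Rate = 0.139 / 3694 x 1000 = 0.038 mg/cycle


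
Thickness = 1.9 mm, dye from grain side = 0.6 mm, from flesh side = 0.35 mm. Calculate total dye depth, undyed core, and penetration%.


Total dyed = 0.95 mm
Undyed core = 0.95 mm
Penetration = 50.0%


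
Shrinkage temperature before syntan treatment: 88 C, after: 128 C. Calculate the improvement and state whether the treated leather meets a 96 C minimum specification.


Improvement = 40 C
Meets 96 C spec: Yes


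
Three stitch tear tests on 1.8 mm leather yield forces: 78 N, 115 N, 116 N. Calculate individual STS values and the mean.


STS1 = 43.3 N/mm
STS2 = 63.9 N/mm
STS3 = 64.4 N/mm
Mean = 57.2 N/mm


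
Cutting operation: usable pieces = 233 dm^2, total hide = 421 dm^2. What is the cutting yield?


55.3%

Yield = usable / total x 100
Yield = 233 / 421 x 100 = 55.3%


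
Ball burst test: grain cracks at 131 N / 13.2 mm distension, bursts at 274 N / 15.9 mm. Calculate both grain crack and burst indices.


Crack index = 9.9 N/mm
Burst index = 17.2 N/mm


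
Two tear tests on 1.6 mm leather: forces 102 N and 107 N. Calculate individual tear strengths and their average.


Tear 1 = 102 / 1.6 = 63.8 N/mm
Tear 2 = 107 / 1.6 = 66.9 N/mm
Average = (63.8 + 66.9) / 2 = 65.4 N/mm


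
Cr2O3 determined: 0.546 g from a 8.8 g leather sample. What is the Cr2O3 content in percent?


6.20%

Cr2O3% = 0.546 / 8.8 x 100
Cr2O3% = 6.20%


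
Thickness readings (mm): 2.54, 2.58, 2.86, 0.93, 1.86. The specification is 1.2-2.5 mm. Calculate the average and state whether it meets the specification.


Sum = 10.77
Average = 10.77 / 5 = 2.15 mm
Specification range: 1.2 to 2.5 mm
Within spec: Yes


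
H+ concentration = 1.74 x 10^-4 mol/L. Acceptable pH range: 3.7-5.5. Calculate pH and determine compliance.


pH = 3.76
Compliant: Yes

pH = -log10(1.74 x 10^-4) = 3.76
Range: 3.7 to 5.5
Compliant: Yes


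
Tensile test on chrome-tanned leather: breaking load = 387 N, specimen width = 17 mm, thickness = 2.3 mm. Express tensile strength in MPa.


9.90 MPa

Cross-section = 17 x 2.3 = 39.1 mm^2
TS = 387 / 39.1 = 9.90 MPa
(1 N/mm^2 = 1 MPa)


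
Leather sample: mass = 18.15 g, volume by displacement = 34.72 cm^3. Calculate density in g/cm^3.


0.523 g/cm^3


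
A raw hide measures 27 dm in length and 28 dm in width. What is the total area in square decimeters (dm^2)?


Area = length x width
Area = 27 x 28 = 756 dm^2


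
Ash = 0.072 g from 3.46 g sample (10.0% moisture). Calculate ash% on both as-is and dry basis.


As-is ash = 2.08%
Dry-basis ash = 2.31%


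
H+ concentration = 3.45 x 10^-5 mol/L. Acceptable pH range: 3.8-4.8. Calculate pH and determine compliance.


pH = 4.46
Compliant: Yes


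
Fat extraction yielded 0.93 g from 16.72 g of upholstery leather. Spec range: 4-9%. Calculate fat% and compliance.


Fat% = 0.93 / 16.72 x 100 = 5.6%
Spec range: 4-9%
Compliant: Yes


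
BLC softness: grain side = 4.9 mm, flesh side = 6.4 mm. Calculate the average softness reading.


5.65 mm


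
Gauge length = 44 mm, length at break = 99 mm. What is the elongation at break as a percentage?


Extension = 99 - 44 = 55 mm
Elongation = 55 / 44 x 100 = 125.0%


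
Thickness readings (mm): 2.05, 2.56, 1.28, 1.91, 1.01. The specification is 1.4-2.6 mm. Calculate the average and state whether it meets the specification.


Sum = 8.81
Average = 8.81 / 5 = 1.76 mm
Specification range: 1.4 to 2.6 mm
Within spec: Yes


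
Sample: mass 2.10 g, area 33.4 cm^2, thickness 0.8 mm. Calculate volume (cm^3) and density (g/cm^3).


Volume = 2.672 cm^3
Density = 0.786 g/cm^3

Thickness in cm = 0.8 / 10 = 0.08 cm
Volume = 33.4 x 0.08 = 2.672 cm^3
Density = 2.10 / 2.672 = 0.786 g/cm^3


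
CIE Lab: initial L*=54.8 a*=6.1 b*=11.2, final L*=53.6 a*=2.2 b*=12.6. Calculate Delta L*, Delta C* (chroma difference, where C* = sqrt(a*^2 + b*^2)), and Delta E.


Delta L* = -1.2
Delta C* = 0.04
Delta E = 4.31

Delta L* = 53.6 - 54.8 = -1.2
C1* = sqrt((6.1)^2 + (11.2)^2) = 12.753
C2* = sqrt((2.2)^2 + (12.6)^2) = 12.791
Delta C* = 12.791 - 12.753 = 0.04
Delta E = sqrt((-1.2)^2 + (-3.9)^2 + (1.4)^2) = 4.31


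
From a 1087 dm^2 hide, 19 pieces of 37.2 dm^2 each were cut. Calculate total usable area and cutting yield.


Usable area = 706.8 dm^2
Yield = 65.0%

Total usable = 19 x 37.2 = 706.8 dm^2
Yield = 706.8 / 1087 x 100 = 65.0%


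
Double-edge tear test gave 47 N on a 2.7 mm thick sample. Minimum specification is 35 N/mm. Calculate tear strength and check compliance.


Tear strength = 47 / 2.7 = 17.4 N/mm
Required minimum = 35 N/mm
Compliant: No


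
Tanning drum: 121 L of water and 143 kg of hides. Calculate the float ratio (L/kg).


0.8

Float ratio = water / hide weight
Ratio = 121 / 143 = 0.8


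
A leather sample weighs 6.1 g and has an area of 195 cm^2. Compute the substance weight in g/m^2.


Substance weight = mass / area x 10000
SW = 6.1 / 195 x 10000
SW = 312.8 g/m^2


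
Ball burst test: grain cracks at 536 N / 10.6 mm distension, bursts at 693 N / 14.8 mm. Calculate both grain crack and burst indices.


Crack index = 536 / 10.6 = 50.6 N/mm
Burst index = 693 / 14.8 = 46.8 N/mm


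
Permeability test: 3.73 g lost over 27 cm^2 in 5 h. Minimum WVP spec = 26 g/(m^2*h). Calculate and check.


WVP = 3.73 / (27 x 5) x 10000 = 276.30 g/(m^2*h)
Minimum: 26 g/(m^2*h)
Meets spec: Yes


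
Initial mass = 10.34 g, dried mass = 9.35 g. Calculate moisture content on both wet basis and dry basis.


Moisture lost = 10.34 - 9.35 = 0.99 g
Wet basis MC = 0.99 / 10.34 x 100 = 9.6%
Dry basis MC = 0.99 / 9.35 x 100 = 10.6%


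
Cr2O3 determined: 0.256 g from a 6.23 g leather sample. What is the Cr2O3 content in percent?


4.11%


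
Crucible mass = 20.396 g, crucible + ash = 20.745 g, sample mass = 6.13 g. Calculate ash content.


Ash mass = 20.745 - 20.396 = 0.349 g
Ash% = 0.349 / 6.13 x 100 = 5.69%


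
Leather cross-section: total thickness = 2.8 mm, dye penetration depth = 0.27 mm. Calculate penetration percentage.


9.6%

Penetration% = 0.27 / 2.8 x 100
Penetration = 9.6%


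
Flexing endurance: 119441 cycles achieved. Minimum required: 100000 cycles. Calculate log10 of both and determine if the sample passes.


Achieved: log10 = 5.08
Required: log10 = 5.00
Passes: Yes


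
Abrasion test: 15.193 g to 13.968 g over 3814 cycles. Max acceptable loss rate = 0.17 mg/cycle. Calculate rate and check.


Rate = 0.321 mg/cycle
Passes: No

Loss = 15.193 - 13.968 = 1.225 g
Rate = 1.225 g / 3814 cycles x 1000 = 0.321 mg/cycle
Max = 0.17 mg/cycle
Passes: No


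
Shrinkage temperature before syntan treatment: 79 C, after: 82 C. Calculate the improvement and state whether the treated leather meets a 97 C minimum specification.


Improvement = 82 - 79 = 3 C
Spec check: 82 C >= 97 C? No


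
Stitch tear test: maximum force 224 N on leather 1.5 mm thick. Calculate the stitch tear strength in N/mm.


149.3 N/mm

Stitch tear strength = force / thickness
STS = 224 / 1.5 = 149.3 N/mm


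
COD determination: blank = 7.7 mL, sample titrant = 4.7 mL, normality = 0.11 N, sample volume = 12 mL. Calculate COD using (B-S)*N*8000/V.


220.0 mg/L


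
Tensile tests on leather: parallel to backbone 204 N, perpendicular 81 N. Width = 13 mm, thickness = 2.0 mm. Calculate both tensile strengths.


Parallel = 7.85 N/mm^2
Perpendicular = 3.12 N/mm^2


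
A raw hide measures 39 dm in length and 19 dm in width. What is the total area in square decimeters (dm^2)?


741 dm^2

Area = length x width
Area = 39 x 19 = 741 dm^2


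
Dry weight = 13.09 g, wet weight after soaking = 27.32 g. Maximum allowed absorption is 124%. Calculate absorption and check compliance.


Absorption = 108.7%
Compliant: Yes

WA = (27.32 - 13.09) / 13.09 x 100 = 108.7%
Maximum allowed: 124%
Compliant: Yes


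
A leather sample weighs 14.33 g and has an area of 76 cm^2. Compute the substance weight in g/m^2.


1885.5 g/m^2


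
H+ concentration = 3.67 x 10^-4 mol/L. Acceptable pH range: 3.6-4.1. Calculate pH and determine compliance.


pH = 3.44
Compliant: No

pH = -log10(3.67 x 10^-4) = 3.44
Range: 3.6 to 4.1
Compliant: No


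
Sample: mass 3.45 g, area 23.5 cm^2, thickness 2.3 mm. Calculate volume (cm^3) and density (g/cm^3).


Thickness in cm = 2.3 / 10 = 0.23 cm
Volume = 23.5 x 0.23 = 5.405 cm^3
Density = 3.45 / 5.405 = 0.638 g/cm^3


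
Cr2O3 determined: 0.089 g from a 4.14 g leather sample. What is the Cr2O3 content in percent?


Cr2O3% = 0.089 / 4.14 x 100
Cr2O3% = 2.15%


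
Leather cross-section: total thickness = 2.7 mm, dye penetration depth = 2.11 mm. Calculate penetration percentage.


78.1%

Penetration% = 2.11 / 2.7 x 100
Penetration = 78.1%


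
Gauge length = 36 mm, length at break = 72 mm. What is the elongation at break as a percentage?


Extension = 72 - 36 = 36 mm
Elongation = 36 / 36 x 100 = 100.0%


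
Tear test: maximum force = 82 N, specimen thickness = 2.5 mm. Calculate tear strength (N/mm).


32.8 N/mm


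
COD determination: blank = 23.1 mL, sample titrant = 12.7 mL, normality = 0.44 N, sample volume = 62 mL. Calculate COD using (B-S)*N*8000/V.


590.5 mg/L


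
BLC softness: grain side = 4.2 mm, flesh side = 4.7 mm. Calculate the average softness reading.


4.45 mm

Average = (4.2 + 4.7) / 2
Average = 4.45 mm


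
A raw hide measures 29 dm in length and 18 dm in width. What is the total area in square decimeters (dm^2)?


Area = length x width
Area = 29 x 18 = 522 dm^2


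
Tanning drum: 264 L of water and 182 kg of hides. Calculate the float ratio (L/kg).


1.5


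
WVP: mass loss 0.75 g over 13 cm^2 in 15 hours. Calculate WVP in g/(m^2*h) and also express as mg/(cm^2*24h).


WVP = 38.46 g/(m^2*h)
Daily rate = 92.31 mg/(cm^2*24h)


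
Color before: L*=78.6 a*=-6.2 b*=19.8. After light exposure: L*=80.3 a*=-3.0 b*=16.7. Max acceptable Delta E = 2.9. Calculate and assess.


Delta E = 4.77
Passes: No


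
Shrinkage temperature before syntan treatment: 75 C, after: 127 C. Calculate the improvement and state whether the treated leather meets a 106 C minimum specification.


Improvement = 52 C
Meets 106 C spec: Yes

Improvement = 127 - 75 = 52 C
Spec check: 127 C >= 106 C? Yes


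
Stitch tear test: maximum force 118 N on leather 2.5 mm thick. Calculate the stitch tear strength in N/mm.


Stitch tear strength = force / thickness
STS = 118 / 2.5 = 47.2 N/mm


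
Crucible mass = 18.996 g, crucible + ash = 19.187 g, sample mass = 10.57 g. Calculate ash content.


Ash mass = 19.187 - 18.996 = 0.191 g
Ash% = 0.191 / 10.57 x 100 = 1.81%


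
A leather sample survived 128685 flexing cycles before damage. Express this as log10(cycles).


5.11


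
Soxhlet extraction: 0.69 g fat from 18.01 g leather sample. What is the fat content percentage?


Fat content = 0.69 / 18.01 x 100
Fat = 3.8%


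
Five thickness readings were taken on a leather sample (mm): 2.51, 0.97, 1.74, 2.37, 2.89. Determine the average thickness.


Sum = 2.51 + 0.97 + 1.74 + 2.37 + 2.89 = 10.48
Average = 10.48 / 5 = 2.10 mm


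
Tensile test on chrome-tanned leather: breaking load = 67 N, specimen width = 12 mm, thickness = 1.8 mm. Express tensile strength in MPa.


3.10 MPa

Cross-section = 12 x 1.8 = 21.6 mm^2
TS = 67 / 21.6 = 3.10 MPa
(1 N/mm^2 = 1 MPa)


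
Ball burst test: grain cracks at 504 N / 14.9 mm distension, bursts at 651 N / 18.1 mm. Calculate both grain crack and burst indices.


Crack index = 33.8 N/mm
Burst index = 36.0 N/mm

Crack index = 504 / 14.9 = 33.8 N/mm
Burst index = 651 / 18.1 = 36.0 N/mm


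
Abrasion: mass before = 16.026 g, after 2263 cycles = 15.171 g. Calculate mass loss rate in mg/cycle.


Mass loss = 16.026 - 15.171 = 0.855 g
Rate = 0.855 / 2263 x 1000 = 0.378 mg/cycle


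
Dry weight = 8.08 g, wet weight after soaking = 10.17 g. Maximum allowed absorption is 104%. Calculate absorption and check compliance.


WA = (10.17 - 8.08) / 8.08 x 100 = 25.9%
Maximum allowed: 104%
Compliant: Yes


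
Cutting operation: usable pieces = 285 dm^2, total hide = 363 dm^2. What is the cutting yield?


Yield = usable / total x 100
Yield = 285 / 363 x 100 = 78.5%


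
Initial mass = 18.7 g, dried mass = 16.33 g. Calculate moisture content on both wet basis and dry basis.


Moisture lost = 18.7 - 16.33 = 2.37 g
Wet basis MC = 2.37 / 18.7 x 100 = 12.7%
Dry basis MC = 2.37 / 16.33 x 100 = 14.5%


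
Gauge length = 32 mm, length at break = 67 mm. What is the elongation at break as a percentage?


109.4%

Extension = 67 - 32 = 35 mm
Elongation = 35 / 32 x 100 = 109.4%


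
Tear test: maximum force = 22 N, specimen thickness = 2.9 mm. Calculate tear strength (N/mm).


7.6 N/mm


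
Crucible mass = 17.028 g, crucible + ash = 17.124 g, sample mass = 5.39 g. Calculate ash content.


Ash mass = 17.124 - 17.028 = 0.096 g
Ash% = 0.096 / 5.39 x 100 = 1.78%


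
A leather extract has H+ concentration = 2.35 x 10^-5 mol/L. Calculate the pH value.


pH = 4.63

pH = -log10[H+]
pH = -log10(2.35 x 10^-5) = 4.63


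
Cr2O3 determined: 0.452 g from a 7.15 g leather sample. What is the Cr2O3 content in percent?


6.32%

Cr2O3% = 0.452 / 7.15 x 100
Cr2O3% = 6.32%


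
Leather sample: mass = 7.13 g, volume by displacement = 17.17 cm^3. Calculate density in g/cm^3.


0.415 g/cm^3


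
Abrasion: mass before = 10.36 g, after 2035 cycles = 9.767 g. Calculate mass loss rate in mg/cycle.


0.291 mg/cycle

Mass loss = 10.36 - 9.767 = 0.593 g
Rate = 0.593 / 2035 x 1000 = 0.291 mg/cycle


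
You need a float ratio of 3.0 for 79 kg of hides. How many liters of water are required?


Water = hide weight x target ratio
Water = 79 x 3.0 = 237.0 L


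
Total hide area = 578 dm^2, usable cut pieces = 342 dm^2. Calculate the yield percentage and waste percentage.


Yield = 342 / 578 x 100 = 59.2%
Waste = 578 - 342 = 236 dm^2
Waste% = 100 - 59.2 = 40.8%


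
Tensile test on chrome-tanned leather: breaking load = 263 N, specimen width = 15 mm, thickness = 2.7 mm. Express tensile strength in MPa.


6.49 MPa


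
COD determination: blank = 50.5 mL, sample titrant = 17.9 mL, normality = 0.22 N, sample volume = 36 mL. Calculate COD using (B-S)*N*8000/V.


1593.8 mg/L

COD = (50.5 - 17.9) x 0.22 x 8000 / 36
COD = 32.6 x 0.22 x 8000 / 36
COD = 1593.8 mg/L


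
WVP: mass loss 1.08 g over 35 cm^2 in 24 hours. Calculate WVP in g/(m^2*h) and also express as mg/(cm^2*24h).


WVP = 1.08 / (35 x 24) x 10000 = 12.86 g/(m^2*h)
Mass loss in mg = 1.08 x 1000 = 1080 mg
Per cm^2 per 24h in mg: 1080 x 24 / (35 x 24) = 25920 / 840 = 30.86 mg/(cm^2*24h)


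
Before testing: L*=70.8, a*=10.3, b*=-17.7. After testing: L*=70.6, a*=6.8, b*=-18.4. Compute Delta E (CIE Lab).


dL = 70.6 - 70.8 = -0.2
da = 6.8 - 10.3 = -3.5
db = -18.4 - (-17.7) = -0.7
dE = sqrt((-0.2)^2 + (-3.5)^2 + (-0.7)^2) = 3.57


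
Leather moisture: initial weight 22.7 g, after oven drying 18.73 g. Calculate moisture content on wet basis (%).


17.5%


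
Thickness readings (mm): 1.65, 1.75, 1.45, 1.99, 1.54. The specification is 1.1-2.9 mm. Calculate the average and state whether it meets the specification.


Sum = 8.38
Average = 8.38 / 5 = 1.68 mm
Specification range: 1.1 to 2.9 mm
Within spec: Yes


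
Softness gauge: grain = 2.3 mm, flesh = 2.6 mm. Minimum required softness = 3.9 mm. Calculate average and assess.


Average = (2.3 + 2.6) / 2 = 2.45 mm
Minimum = 3.9 mm
Meets requirement: No


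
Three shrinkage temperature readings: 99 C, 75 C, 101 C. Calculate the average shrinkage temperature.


91.7 C


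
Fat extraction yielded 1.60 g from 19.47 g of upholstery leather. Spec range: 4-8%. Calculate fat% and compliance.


Fat content = 8.2%
Compliant: No

Fat% = 1.60 / 19.47 x 100 = 8.2%
Spec range: 4-8%
Compliant: No


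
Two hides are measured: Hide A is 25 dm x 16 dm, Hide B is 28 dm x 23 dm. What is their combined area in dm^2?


1044 dm^2

Hide A area = 25 x 16 = 400 dm^2
Hide B area = 28 x 23 = 644 dm^2
Total = 400 + 644 = 1044 dm^2


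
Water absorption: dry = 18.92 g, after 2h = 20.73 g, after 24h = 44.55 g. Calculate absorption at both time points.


2h absorption = 9.6%
24h absorption = 135.5%


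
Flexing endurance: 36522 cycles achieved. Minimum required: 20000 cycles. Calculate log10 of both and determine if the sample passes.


Achieved: log10 = 4.56
Required: log10 = 4.30
Passes: Yes


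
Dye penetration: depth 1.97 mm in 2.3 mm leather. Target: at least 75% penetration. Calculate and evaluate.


Penetration = 1.97 / 2.3 x 100 = 85.7%
Target: 75%
Meets target: Yes


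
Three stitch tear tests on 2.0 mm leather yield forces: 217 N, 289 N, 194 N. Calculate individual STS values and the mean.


STS1 = 217 / 2.0 = 108.5 N/mm
STS2 = 289 / 2.0 = 144.5 N/mm
STS3 = 194 / 2.0 = 97.0 N/mm
Mean = (108.5 + 144.5 + 97.0) / 3 = 116.7 N/mm


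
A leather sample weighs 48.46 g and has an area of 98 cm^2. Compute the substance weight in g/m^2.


4944.9 g/m^2


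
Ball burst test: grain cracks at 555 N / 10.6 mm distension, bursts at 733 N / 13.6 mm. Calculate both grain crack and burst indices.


Crack index = 52.4 N/mm
Burst index = 53.9 N/mm

Crack index = 555 / 10.6 = 52.4 N/mm
Burst index = 733 / 13.6 = 53.9 N/mm


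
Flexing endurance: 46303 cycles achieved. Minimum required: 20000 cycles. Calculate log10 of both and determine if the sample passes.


log10(46303) = 4.67
log10(20000) = 4.30
Passes: Yes


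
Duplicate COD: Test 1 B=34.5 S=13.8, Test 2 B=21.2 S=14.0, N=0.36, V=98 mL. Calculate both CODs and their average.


COD1 = 608.3 mg/L
COD2 = 211.6 mg/L
Average = 410.0 mg/L

COD1 = (34.5 - 13.8) x 0.36 x 8000 / 98 = 608.3 mg/L
COD2 = (21.2 - 14.0) x 0.36 x 8000 / 98 = 211.6 mg/L
Average = (608.3 + 211.6) / 2 = 410.0 mg/L


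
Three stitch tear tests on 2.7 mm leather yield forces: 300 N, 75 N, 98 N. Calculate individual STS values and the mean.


STS1 = 111.1 N/mm
STS2 = 27.8 N/mm
STS3 = 36.3 N/mm
Mean = 58.4 N/mm


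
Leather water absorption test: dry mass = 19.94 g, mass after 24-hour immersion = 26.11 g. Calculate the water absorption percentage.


Water absorbed = 26.11 - 19.94 = 6.17 g
WA% = 6.17 / 19.94 x 100 = 30.9%


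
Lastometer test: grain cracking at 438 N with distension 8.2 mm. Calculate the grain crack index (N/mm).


Grain crack index = force / distension
Index = 438 / 8.2 = 53.4 N/mm
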